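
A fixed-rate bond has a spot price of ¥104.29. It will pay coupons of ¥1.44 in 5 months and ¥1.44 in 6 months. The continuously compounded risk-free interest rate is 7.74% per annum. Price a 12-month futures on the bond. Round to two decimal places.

PV(coupons) I = 1.44·e^(−0.0774·5/12) + 1.44·e^(−0.0774·6/12)
I = 1.3943 + 1.3853 = 2.7796
F = (S − I)·e^(rT) = (104.29 − 2.7796) · e^(0.0774·12/12)
= 101.5104 · e^0.077400 = 101.5104 × 1.080474 = ¥109.68

¥109.68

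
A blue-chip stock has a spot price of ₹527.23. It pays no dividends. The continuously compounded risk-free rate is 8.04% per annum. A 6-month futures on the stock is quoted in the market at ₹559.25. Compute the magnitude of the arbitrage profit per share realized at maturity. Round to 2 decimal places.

Fair futures: F* = S·e^(carry·T), with carry = r = 0.0804
F* = 527.23 · e^(0.0804 × 6/12) = 527.23 · e^0.040200 = 527.23 × 1.041019 = ₹548.8564
Market ₹559.25 > fair ₹548.8564: forward overpriced → cash-and-carry (buy spot, short the forward).
At maturity, profit = |F_mkt − F*| = |559.25 − 548.8564| = ₹10.39 per share

₹10.39 per share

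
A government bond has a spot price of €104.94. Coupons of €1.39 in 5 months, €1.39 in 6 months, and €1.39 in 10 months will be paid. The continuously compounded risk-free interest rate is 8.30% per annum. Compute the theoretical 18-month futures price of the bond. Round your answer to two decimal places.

PV(coupons) I = 1.39·e^(−0.0830·5/12) + 1.39·e^(−0.0830·6/12) + 1.39·e^(−0.0830·10/12)
I = 1.3428 + 1.3335 + 1.2971 = 3.9734
F = (S − I)·e^(rT) = (104.94 − 3.9734) · e^(0.0830·18/12)
= 100.9666 · e^0.124500 = 100.9666 × 1.132582 = €114.35

€114.35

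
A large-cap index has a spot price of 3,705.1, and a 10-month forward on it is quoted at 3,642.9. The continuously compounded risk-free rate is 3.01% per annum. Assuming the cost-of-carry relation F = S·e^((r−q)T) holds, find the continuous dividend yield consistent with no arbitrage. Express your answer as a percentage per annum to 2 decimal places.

From F = S·e^((r−q)T): (r − q) = ln(F/S)/T
ln(3642.9/3705.1) = ln(0.983212) = -0.016931
(r − q) = -0.016931 / (10/12) = -0.020317
q = r − ln(F/S)/T = 0.0301 + 0.020317 = 0.050417
q = 5.04%

5.04%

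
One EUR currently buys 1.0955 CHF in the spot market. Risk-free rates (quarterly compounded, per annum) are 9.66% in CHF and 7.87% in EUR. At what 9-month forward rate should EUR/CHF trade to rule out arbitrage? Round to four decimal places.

By covered interest parity, F = S · (1+r_CHF/4)^(4T) / (1+r_EUR/4)^(4T)
= 1.0955 × 1.074214 / 1.060194 = 1.0955 × 1.013224
F = 1.1100 CHF per EUR

1.1100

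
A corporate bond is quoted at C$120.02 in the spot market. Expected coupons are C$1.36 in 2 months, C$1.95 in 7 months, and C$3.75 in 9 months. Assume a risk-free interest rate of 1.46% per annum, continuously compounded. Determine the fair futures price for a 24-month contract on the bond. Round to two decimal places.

C$116.37

PV(coupons) I = 1.36·e^(−0.0146·2/12) + 1.95·e^(−0.0146·7/12) + 3.75·e^(−0.0146·9/12)
I = 1.3567 + 1.9335 + 3.7092 = 6.9994
F = (S − I)·e^(rT) = (120.02 − 6.9994) · e^(0.0146·24/12)
= 113.0206 · e^0.029200 = 113.0206 × 1.029630 = C$116.37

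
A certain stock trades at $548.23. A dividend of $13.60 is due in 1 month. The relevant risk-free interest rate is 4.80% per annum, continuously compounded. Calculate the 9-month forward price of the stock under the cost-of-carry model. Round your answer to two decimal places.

PV(dividends) I = 13.60·e^(−0.0480·1/12)
I = 13.5457
F = (S − I)·e^(rT) = (548.23 − 13.5457) · e^(0.0480·9/12)
= 534.6843 · e^0.036000 = 534.6843 × 1.036656 = $554.28

$554.28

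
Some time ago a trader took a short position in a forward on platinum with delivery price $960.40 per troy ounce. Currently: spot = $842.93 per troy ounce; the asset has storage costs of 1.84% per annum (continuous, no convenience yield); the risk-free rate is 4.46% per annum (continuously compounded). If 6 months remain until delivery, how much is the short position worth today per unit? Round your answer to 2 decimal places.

$88.50 per troy ounce

Current fair forward for the remaining 6 months: F = S·e^((r + u)·T), (r + u) = 0.0446 + 0.0184 = 0.0630
F = 842.93 · e^(0.0630 × 6/12) = 842.93 × 1.032001 = 869.9046
Value of long forward = (F − K)·e^(−rT) = (869.9046 − 960.40) · e^(−0.0446·6/12)
= -90.4954 × 0.977947 = -88.50
Short position value = −(long value) = $88.50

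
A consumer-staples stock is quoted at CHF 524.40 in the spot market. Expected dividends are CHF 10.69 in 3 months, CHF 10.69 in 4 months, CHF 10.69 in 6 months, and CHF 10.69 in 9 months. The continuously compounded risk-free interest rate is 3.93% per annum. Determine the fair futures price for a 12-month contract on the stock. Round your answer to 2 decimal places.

CHF 501.74

PV(dividends) I = 10.69·e^(−0.0393·3/12) + 10.69·e^(−0.0393·4/12) + 10.69·e^(−0.0393·6/12) + 10.69·e^(−0.0393·9/12)
I = 10.5855 + 10.5509 + 10.4820 + 10.3795 = 41.9979
F = (S − I)·e^(rT) = (524.40 − 41.9979) · e^(0.0393·12/12)
= 482.4021 · e^0.039300 = 482.4021 × 1.040082 = CHF 501.74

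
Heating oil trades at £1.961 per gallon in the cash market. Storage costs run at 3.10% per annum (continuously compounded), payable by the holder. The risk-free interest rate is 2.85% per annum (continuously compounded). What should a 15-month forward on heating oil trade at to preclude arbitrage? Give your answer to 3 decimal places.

£2.112 per gallon

Net carry = r + u − y = 0.0285 + 0.0310 − 0.0000 = 0.0595
F = S·e^((r+u−y)T) = 1.961 · e^(0.0595 × 15/12) = 1.961 · e^0.074375
= 1.961 × 1.077211 = £2.112 per gallon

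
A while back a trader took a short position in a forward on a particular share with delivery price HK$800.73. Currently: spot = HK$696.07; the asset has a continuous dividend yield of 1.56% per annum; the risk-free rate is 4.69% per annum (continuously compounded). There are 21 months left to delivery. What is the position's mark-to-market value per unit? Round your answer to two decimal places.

HK$60.31

Current fair forward for the remaining 21 months: F = S·e^((r − q)·T), (r − q) = 0.0469 − 0.0156 = 0.0313
F = 696.07 · e^(0.0313 × 21/12) = 696.07 × 1.056303 = 735.2608
Value of long forward = (F − K)·e^(−rT) = (735.2608 − 800.73) · e^(−0.0469·21/12)
= -65.4692 × 0.921203 = -60.31
Short position value = −(long value) = HK$60.31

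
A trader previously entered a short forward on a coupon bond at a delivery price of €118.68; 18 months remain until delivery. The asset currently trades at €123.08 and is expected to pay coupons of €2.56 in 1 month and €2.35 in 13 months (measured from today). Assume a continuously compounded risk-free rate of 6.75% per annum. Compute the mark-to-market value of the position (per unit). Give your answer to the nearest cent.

-€11.10

PV(remaining coupons) I = 2.56·e^(−0.0675·1/12) + 2.35·e^(−0.0675·13/12) = 4.7299
Current forward F = (S − I)·e^(rT) = (123.08 − 4.7299)·e^(0.0675·18/12) = 118.3501 × 1.106553 = 130.9607
Value (long) = (F − K)·e^(−rT) = (130.9607 − 118.68) × 0.903707 = 11.0982
Short position value = −(long value) = -€11.10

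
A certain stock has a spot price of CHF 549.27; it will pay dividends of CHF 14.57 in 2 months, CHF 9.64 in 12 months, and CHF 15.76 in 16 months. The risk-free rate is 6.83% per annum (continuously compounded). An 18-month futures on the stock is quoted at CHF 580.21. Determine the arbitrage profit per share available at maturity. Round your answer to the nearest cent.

PV(dividends) I = 14.57·e^(−0.0683·2/12) + 9.64·e^(−0.0683·12/12) + 15.76·e^(−0.0683·16/12) = 37.7969
Fair futures F* = (S − I)·e^(rT) = (549.27 − 37.7969)·e^0.102450 = 511.4731 × 1.107882 = 566.6518
Market CHF 580.21 > fair 566.6518: forward overpriced → cash-and-carry (borrow at r, buy the stock and collect the dividends, short the forward).
Profit at T = |F_mkt − F*| = |580.21 − 566.6518| = CHF 13.56 per share

CHF 13.56 per share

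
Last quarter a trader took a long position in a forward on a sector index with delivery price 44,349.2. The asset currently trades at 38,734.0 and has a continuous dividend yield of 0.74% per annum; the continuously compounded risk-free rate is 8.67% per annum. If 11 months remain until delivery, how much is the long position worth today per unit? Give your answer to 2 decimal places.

Current fair forward for the remaining 11 months: F = S·e^((r − q)·T), (r − q) = 0.0867 − 0.0074 = 0.0793
F = 38734.0 · e^(0.0793 × 11/12) = 38734.0 × 1.07539890 = 41654.5010
Value of long forward = (F − K)·e^(−rT) = (41654.5010 − 44349.2) · e^(−0.0867·11/12)
= -2694.6990 × 0.92360111 = -2488.83

-2488.83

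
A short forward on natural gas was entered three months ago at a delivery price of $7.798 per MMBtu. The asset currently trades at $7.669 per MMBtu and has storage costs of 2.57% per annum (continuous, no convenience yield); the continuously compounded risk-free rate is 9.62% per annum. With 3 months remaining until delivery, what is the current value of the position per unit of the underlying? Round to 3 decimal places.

-$0.106 per MMBtu

Current fair forward for the remaining 3 months: F = S·e^((r + u)·T), (r + u) = 0.0962 + 0.0257 = 0.1219
F = 7.669 · e^(0.1219 × 3/12) = 7.669 × 1.030944 = 7.9063
Value of long forward = (F − K)·e^(−rT) = (7.9063 − 7.798) · e^(−0.0962·3/12)
= 0.1083 × 0.976237 = 0.106
Short position value = −(long value) = -$0.106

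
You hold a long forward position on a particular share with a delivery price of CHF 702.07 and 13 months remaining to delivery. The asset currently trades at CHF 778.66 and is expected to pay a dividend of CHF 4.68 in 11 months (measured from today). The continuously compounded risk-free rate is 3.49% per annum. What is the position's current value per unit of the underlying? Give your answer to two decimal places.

PV(remaining dividends) I = 4.68·e^(−0.0349·11/12) = 4.5326
Current forward F = (S − I)·e^(rT) = (778.66 − 4.5326)·e^(0.0349·13/12) = 774.1274 × 1.038532 = 803.9561
Value (long) = (F − K)·e^(−rT) = (803.9561 − 702.07) × 0.962897 = 98.1058
Value = CHF 98.11

CHF 98.11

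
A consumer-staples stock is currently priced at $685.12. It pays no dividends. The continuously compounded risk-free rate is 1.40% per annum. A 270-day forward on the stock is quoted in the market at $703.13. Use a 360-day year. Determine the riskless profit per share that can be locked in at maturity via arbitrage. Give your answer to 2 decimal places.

$10.78 per share

Fair forward: F* = S·e^(carry·T), with carry = r = 0.0140
F* = 685.12 · e^(0.0140 × 270/360) = 685.12 · e^0.010500 = 685.12 × 1.010555 = $692.3514
Market $703.13 > fair $692.3514: forward overpriced → cash-and-carry (buy spot, short the forward).
At maturity, profit = |F_mkt − F*| = |703.13 − 692.3514| = $10.78 per share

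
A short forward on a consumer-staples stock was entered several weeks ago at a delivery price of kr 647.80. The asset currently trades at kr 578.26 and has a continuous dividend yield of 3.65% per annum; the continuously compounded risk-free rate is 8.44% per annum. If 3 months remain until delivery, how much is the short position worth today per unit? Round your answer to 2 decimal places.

Current fair forward for the remaining 3 months: F = S·e^((r − q)·T), (r − q) = 0.0844 − 0.0365 = 0.0479
F = 578.26 · e^(0.0479 × 3/12) = 578.26 × 1.012047 = 585.2263
Value of long forward = (F − K)·e^(−rT) = (585.2263 − 647.80) · e^(−0.0844·3/12)
= -62.5737 × 0.979121 = -61.27
Short position value = −(long value) = kr 61.27

kr 61.27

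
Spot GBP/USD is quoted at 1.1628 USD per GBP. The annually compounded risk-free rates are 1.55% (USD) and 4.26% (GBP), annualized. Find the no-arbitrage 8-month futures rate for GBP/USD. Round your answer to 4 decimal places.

By covered interest parity, F = S · (1+r_USD)^T / (1+r_GBP)^T
= 1.1628 × 1.010307 / 1.028202 = 1.1628 × 0.982596
F = 1.1426 USD per GBP

1.1426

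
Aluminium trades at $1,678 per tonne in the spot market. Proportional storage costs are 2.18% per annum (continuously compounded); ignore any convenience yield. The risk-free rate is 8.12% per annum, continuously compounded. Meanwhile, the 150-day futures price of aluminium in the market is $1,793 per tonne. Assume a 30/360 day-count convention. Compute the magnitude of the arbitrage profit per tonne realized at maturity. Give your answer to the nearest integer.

Fair futures: F* = S·e^(carry·T), with carry = (r + u) = 0.0812 + 0.0218 = 0.1030
F* = 1678 · e^(0.1030 × 150/360) = 1678 · e^0.042917 = 1678 × 1.043851 = $1751.5820
Market $1793 > fair $1751.5820: forward overpriced → cash-and-carry (buy spot, short the forward).
At maturity, profit = |F_mkt − F*| = |1793 − 1751.5820| = $41 per tonne

$41 per tonne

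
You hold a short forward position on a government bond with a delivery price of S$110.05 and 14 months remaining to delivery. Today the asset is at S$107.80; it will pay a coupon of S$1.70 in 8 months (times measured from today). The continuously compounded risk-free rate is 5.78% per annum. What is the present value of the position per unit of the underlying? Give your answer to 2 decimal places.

PV(remaining coupons) I = 1.70·e^(−0.0578·8/12) = 1.6357
Current forward F = (S − I)·e^(rT) = (107.80 − 1.6357)·e^(0.0578·14/12) = 106.1643 × 1.069759 = 113.5702
Value (long) = (F − K)·e^(−rT) = (113.5702 − 110.05) × 0.934790 = 3.2906
Short position value = −(long value) = -S$3.29

-S$3.29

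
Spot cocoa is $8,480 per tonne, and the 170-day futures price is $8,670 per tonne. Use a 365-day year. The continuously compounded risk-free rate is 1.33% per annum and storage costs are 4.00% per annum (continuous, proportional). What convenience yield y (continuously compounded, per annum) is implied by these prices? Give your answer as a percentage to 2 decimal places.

F = S·e^((r+u−y)T) ⇒ (r+u−y) = ln(F/S)/T
ln(8670/8480) = 0.022158; /T ⇒ 0.047575
y = r + u − ln(F/S)/T = 0.0133 + 0.0400 − 0.047575 = 0.005725
y = 0.57%

0.57%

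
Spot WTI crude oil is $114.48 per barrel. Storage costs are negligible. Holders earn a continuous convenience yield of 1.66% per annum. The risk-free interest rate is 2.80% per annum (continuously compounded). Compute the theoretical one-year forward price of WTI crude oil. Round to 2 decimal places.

$115.79 per barrel

Net carry = r + u − y = 0.0280 + 0.0000 − 0.0166 = 0.0114
F = S·e^((r+u−y)T) = 114.48 · e^(0.0114 × 12/12) = 114.48 · e^0.011400
= 114.48 × 1.011465 = $115.79 per barrel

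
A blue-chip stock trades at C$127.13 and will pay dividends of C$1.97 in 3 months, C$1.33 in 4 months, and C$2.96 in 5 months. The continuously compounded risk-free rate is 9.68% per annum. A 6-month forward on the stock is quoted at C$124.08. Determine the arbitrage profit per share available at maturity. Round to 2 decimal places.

C$3.00 per share

PV(dividends) I = 1.97·e^(−0.0968·3/12) + 1.33·e^(−0.0968·4/12) + 2.96·e^(−0.0968·5/12) = 6.0537
Fair forward F* = (S − I)·e^(rT) = (127.13 − 6.0537)·e^0.048400 = 121.0763 × 1.049590 = 127.0805
Market C$124.08 < fair 127.0805: forward underpriced → reverse cash-and-carry (short the stock, invest proceeds at r, pay the dividends, go long the forward).
Profit at T = |F_mkt − F*| = |124.08 − 127.0805| = C$3.00 per share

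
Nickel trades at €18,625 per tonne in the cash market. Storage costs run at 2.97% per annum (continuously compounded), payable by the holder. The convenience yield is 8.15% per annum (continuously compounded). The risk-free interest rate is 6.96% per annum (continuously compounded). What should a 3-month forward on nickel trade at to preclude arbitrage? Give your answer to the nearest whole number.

Net carry = r + u − y = 0.0696 + 0.0297 − 0.0815 = 0.0178
F = S·e^((r+u−y)T) = 18625 · e^(0.0178 × 3/12) = 18625 · e^0.004450
= 18625 × 1.004460 = €18,708 per tonne

€18,708 per tonne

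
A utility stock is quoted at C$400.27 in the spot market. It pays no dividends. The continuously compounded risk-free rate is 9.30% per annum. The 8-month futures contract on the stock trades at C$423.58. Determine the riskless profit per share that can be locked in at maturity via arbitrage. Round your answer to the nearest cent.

Fair futures: F* = S·e^(carry·T), with carry = r = 0.0930
F* = 400.27 · e^(0.0930 × 8/12) = 400.27 · e^0.062000 = 400.27 × 1.063962 = C$425.8721
Market C$423.58 < fair C$425.8721: forward underpriced → reverse cash-and-carry (short spot, go long the forward).
At maturity, profit = |F_mkt − F*| = |423.58 − 425.8721| = C$2.29 per share

C$2.29 per share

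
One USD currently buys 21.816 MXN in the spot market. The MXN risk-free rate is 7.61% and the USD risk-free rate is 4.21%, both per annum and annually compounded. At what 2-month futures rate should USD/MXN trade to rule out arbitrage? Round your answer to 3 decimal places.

21.933

By covered interest parity, F = S · (1+r_MXN)^T / (1+r_USD)^T
= 21.816 × 1.012299 / 1.006897 = 21.816 × 1.005365
F = 21.933 MXN per USD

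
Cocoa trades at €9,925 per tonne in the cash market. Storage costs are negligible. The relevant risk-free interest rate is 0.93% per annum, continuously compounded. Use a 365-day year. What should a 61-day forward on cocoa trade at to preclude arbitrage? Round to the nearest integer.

€9,940 per tonne

F = S·e^(rT) = 9925 · e^(0.0093 × 61/365) = 9925 · e^0.001554
= 9925 × 1.001555 = €9,940 per tonne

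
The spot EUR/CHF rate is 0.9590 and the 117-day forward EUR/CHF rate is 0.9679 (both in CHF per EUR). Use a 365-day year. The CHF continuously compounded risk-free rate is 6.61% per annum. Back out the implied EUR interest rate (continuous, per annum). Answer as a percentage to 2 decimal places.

F = S·e^((r_CHF − r_EUR)T) ⇒ r_EUR = r_CHF − ln(F/S)/T
ln(0.9679/0.9590) = 0.009238; /(117/365) = 0.028819
r_EUR = 0.0661 − 0.028819 = 0.037281
r_EUR = 3.73%

3.73%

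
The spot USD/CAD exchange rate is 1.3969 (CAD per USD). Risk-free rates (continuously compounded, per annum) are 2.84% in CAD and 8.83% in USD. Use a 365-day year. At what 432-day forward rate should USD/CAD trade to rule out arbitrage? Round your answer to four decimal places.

F = S·e^((r_CAD − r_USD)T) = 1.3969 · e^((0.0284 − 0.0883) × 432/365)
= 1.3969 · e^-0.070895 = 1.3969 × 0.931560
F = 1.3013 CAD per USD

1.3013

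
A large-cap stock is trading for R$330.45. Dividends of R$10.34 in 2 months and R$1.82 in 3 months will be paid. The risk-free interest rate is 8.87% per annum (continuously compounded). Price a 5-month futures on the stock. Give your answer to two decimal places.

PV(dividends) I = 10.34·e^(−0.0887·2/12) + 1.82·e^(−0.0887·3/12)
I = 10.1883 + 1.7801 = 11.9684
F = (S − I)·e^(rT) = (330.45 − 11.9684) · e^(0.0887·5/12)
= 318.4816 · e^0.036958 = 318.4816 × 1.037649 = R$330.47

R$330.47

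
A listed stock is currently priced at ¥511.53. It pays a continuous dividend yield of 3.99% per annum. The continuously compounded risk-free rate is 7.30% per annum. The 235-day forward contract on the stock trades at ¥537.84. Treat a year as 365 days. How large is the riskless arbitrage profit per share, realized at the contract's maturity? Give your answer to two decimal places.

¥15.29 per share

Fair forward: F* = S·e^(carry·T), with carry = (r − q) = 0.0730 − 0.0399 = 0.0331
F* = 511.53 · e^(0.0331 × 235/365) = 511.53 · e^0.021311 = 511.53 × 1.021540 = ¥522.5484
Market ¥537.84 > fair ¥522.5484: forward overpriced → cash-and-carry (buy spot, short the forward).
At maturity, profit = |F_mkt − F*| = |537.84 − 522.5484| = ¥15.29 per share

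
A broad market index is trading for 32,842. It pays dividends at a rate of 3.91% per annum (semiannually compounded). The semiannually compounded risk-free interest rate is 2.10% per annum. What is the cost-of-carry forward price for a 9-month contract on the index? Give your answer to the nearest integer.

32,406

F = S · (1+r/2)^(2T) / (1+q/2)^(2T)
= 32842 × 1.015791 / 1.029468 = 32842 × 0.986714
F = 32,406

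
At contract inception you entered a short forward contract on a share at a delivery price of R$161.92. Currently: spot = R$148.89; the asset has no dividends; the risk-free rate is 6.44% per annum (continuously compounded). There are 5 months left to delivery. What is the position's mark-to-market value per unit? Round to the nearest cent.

R$8.74

Current fair forward for the remaining 5 months: F = S·e^(r·T), r = 0.0644
F = 148.89 · e^(0.0644 × 5/12) = 148.89 × 1.027197 = 152.9394
Value of long forward = (F − K)·e^(−rT) = (152.9394 − 161.92) · e^(−0.0644·5/12)
= -8.9806 × 0.973523 = -8.74
Short position value = −(long value) = R$8.74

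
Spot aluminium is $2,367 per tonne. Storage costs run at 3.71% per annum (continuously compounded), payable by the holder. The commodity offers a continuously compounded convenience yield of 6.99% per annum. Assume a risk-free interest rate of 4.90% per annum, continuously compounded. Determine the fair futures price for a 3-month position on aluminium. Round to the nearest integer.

$2,377 per tonne

Net carry = r + u − y = 0.0490 + 0.0371 − 0.0699 = 0.0162
F = S·e^((r+u−y)T) = 2367 · e^(0.0162 × 3/12) = 2367 · e^0.004050
= 2367 × 1.004058 = $2,377 per tonne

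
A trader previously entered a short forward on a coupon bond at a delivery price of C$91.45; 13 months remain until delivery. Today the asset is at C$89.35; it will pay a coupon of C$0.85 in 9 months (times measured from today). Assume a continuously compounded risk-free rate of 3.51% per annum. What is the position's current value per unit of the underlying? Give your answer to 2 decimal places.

-C$0.48

PV(remaining coupons) I = 0.85·e^(−0.0351·9/12) = 0.8279
Current forward F = (S − I)·e^(rT) = (89.35 − 0.8279)·e^(0.0351·13/12) = 88.5221 × 1.038757 = 91.9530
Value (long) = (F − K)·e^(−rT) = (91.9530 − 91.45) × 0.962689 = 0.4842
Short position value = −(long value) = -C$0.48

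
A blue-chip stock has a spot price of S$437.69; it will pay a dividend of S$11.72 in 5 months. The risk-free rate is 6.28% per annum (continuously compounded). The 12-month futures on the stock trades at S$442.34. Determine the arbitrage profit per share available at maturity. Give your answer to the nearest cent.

S$11.56 per share

PV(dividends) I = 11.72·e^(−0.0628·5/12) = 11.4173
Fair futures F* = (S − I)·e^(rT) = (437.69 − 11.4173)·e^0.062800 = 426.2727 × 1.064814 = 453.9011
Market S$442.34 < fair 453.9011: forward underpriced → reverse cash-and-carry (short the stock, invest proceeds at r, pay the dividends, go long the forward).
Profit at T = |F_mkt − F*| = |442.34 − 453.9011| = S$11.56 per share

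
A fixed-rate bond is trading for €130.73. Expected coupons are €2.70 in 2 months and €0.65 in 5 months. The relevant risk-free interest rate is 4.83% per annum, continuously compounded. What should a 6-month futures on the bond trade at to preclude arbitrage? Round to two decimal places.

PV(coupons) I = 2.70·e^(−0.0483·2/12) + 0.65·e^(−0.0483·5/12)
I = 2.6784 + 0.6370 = 3.3154
F = (S − I)·e^(rT) = (130.73 − 3.3154) · e^(0.0483·6/12)
= 127.4146 · e^0.024150 = 127.4146 × 1.024444 = €130.53

€130.53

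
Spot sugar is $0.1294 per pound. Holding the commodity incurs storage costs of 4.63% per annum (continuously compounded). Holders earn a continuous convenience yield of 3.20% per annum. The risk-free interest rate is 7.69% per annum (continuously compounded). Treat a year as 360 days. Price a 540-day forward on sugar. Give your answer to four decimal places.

$0.1484 per pound

Net carry = r + u − y = 0.0769 + 0.0463 − 0.0320 = 0.0912
F = S·e^((r+u−y)T) = 0.1294 · e^(0.0912 × 540/360) = 0.1294 · e^0.136800
= 0.1294 × 1.146599 = $0.1484 per pound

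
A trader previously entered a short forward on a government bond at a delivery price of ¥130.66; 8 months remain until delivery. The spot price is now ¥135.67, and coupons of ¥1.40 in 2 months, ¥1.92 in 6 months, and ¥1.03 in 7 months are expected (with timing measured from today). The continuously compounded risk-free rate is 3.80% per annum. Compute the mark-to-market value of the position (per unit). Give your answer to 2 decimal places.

-¥4.00

PV(remaining coupons) I = 1.40·e^(−0.0380·2/12) + 1.92·e^(−0.0380·6/12) + 1.03·e^(−0.0380·7/12) = 4.2824
Current forward F = (S − I)·e^(rT) = (135.67 − 4.2824)·e^(0.0380·8/12) = 131.3876 × 1.025657 = 134.7586
Value (long) = (F − K)·e^(−rT) = (134.7586 − 130.66) × 0.974985 = 3.9961
Short position value = −(long value) = -¥4.00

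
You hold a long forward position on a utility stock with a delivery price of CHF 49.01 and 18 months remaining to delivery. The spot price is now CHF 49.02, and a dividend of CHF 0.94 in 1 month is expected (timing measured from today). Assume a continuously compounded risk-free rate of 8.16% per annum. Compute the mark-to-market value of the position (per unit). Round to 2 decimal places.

CHF 4.72

PV(remaining dividends) I = 0.94·e^(−0.0816·1/12) = 0.9336
Current forward F = (S − I)·e^(rT) = (49.02 − 0.9336)·e^(0.0816·18/12) = 48.0864 × 1.130206 = 54.3475
Value (long) = (F − K)·e^(−rT) = (54.3475 − 49.01) × 0.884794 = 4.7226
Value = CHF 4.72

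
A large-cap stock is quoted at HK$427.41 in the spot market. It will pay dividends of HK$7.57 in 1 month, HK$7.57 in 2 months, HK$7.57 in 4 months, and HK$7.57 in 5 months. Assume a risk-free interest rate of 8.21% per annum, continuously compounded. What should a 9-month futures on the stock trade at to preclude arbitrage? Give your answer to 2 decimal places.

PV(dividends) I = 7.57·e^(−0.0821·1/12) + 7.57·e^(−0.0821·2/12) + 7.57·e^(−0.0821·4/12) + 7.57·e^(−0.0821·5/12)
I = 7.5184 + 7.4671 + 7.3656 + 7.3154 = 29.6665
F = (S − I)·e^(rT) = (427.41 − 29.6665) · e^(0.0821·9/12)
= 397.7435 · e^0.061575 = 397.7435 × 1.063510 = HK$423.00

HK$423.00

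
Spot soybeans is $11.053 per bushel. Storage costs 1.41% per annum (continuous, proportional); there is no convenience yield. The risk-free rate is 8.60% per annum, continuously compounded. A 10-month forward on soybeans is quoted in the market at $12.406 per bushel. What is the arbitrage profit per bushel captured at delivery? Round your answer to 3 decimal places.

Fair forward: F* = S·e^(carry·T), with carry = (r + u) = 0.0860 + 0.0141 = 0.1001
F* = 11.053 · e^(0.1001 × 10/12) = 11.053 · e^0.083417 = 11.053 × 1.086995 = $12.0146
Market $12.406 > fair $12.0146: forward overpriced → cash-and-carry (buy spot, short the forward).
At maturity, profit = |F_mkt − F*| = |12.406 − 12.0146| = $0.391 per bushel

$0.391 per bushel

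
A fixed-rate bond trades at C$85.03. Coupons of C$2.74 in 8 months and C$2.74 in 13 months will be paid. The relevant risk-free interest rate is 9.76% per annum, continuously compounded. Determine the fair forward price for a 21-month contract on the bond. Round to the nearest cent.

PV(coupons) I = 2.74·e^(−0.0976·8/12) + 2.74·e^(−0.0976·13/12)
I = 2.5674 + 2.4651 = 5.0325
F = (S − I)·e^(rT) = (85.03 − 5.0325) · e^(0.0976·21/12)
= 79.9975 · e^0.170800 = 79.9975 × 1.186253 = C$94.90

C$94.90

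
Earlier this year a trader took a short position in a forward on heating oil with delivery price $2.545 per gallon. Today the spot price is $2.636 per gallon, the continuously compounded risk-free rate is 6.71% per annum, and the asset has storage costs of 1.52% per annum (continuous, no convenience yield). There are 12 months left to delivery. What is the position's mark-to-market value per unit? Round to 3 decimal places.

Current fair forward for the remaining 12 months: F = S·e^((r + u)·T), (r + u) = 0.0671 + 0.0152 = 0.0823
F = 2.636 · e^(0.0823 × 12/12) = 2.636 × 1.085781 = 2.8621
Value of long forward = (F − K)·e^(−rT) = (2.8621 − 2.545) · e^(−0.0671·12/12)
= 0.3171 × 0.935102 = 0.297
Short position value = −(long value) = -$0.297

-$0.297 per gallon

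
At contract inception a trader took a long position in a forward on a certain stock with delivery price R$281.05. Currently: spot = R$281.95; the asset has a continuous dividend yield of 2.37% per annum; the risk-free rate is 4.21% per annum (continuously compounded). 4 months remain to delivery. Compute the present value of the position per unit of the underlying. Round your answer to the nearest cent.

R$2.60

Current fair forward for the remaining 4 months: F = S·e^((r − q)·T), (r − q) = 0.0421 − 0.0237 = 0.0184
F = 281.95 · e^(0.0184 × 4/12) = 281.95 × 1.006152 = 283.6846
Value of long forward = (F − K)·e^(−rT) = (283.6846 − 281.05) · e^(−0.0421·4/12)
= 2.6346 × 0.986065 = 2.60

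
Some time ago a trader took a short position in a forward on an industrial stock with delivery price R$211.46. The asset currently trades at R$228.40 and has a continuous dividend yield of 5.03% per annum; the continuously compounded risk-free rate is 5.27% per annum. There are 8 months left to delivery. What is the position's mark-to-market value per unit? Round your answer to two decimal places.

Current fair forward for the remaining 8 months: F = S·e^((r − q)·T), (r − q) = 0.0527 − 0.0503 = 0.0024
F = 228.40 · e^(0.0024 × 8/12) = 228.40 × 1.001601 = 228.7657
Value of long forward = (F − K)·e^(−rT) = (228.7657 − 211.46) · e^(−0.0527·8/12)
= 17.3057 × 0.965477 = 16.71
Short position value = −(long value) = -R$16.71

-R$16.71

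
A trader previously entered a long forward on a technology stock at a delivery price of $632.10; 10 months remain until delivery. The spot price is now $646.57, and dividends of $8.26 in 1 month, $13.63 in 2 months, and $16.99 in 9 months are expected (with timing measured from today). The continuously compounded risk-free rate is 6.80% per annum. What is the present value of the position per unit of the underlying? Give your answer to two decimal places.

PV(remaining dividends) I = 8.26·e^(−0.0680·1/12) + 13.63·e^(−0.0680·2/12) + 16.99·e^(−0.0680·9/12) = 37.8350
Current forward F = (S − I)·e^(rT) = (646.57 − 37.8350)·e^(0.0680·10/12) = 608.7350 × 1.058303 = 644.2261
Value (long) = (F − K)·e^(−rT) = (644.2261 − 632.10) × 0.944909 = 11.4581
Value = $11.46

$11.46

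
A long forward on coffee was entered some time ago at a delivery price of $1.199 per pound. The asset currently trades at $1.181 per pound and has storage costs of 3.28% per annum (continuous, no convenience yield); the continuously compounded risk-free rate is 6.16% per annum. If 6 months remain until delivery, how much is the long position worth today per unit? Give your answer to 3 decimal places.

Current fair forward for the remaining 6 months: F = S·e^((r + u)·T), (r + u) = 0.0616 + 0.0328 = 0.0944
F = 1.181 · e^(0.0944 × 6/12) = 1.181 × 1.048332 = 1.2381
Value of long forward = (F − K)·e^(−rT) = (1.2381 − 1.199) · e^(−0.0616·6/12)
= 0.0391 × 0.969669 = 0.038

$0.038 per pound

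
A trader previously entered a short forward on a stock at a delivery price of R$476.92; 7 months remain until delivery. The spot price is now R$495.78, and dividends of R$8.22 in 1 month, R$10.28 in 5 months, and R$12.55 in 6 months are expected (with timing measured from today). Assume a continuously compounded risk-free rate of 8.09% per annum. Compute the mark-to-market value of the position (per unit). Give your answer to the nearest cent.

PV(remaining dividends) I = 8.22·e^(−0.0809·1/12) + 10.28·e^(−0.0809·5/12) + 12.55·e^(−0.0809·6/12) = 30.1565
Current forward F = (S − I)·e^(rT) = (495.78 − 30.1565)·e^(0.0809·7/12) = 465.6235 × 1.048323 = 488.1238
Value (long) = (F − K)·e^(−rT) = (488.1238 − 476.92) × 0.953905 = 10.6874
Short position value = −(long value) = -R$10.69

-R$10.69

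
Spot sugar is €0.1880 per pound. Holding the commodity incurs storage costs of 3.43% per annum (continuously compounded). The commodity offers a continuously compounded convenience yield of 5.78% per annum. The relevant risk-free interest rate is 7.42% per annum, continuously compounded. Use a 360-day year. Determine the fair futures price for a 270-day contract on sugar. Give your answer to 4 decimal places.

Net carry = r + u − y = 0.0742 + 0.0343 − 0.0578 = 0.0507
F = S·e^((r+u−y)T) = 0.1880 · e^(0.0507 × 270/360) = 0.1880 · e^0.038025
= 0.1880 × 1.038757 = €0.1953 per pound

€0.1953 per pound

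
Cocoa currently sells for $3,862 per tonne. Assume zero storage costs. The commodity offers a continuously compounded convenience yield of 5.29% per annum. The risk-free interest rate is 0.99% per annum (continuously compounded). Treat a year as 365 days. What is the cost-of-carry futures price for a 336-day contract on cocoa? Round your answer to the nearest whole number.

Net carry = r + u − y = 0.0099 + 0.0000 − 0.0529 = -0.0430
F = S·e^((r+u−y)T) = 3862 · e^(-0.0430 × 336/365) = 3862 · e^-0.039584
= 3862 × 0.961189 = $3,712 per tonne

$3,712 per tonne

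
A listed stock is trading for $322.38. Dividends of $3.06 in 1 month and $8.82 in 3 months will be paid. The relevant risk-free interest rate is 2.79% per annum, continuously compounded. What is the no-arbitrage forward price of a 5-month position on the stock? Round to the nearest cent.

PV(dividends) I = 3.06·e^(−0.0279·1/12) + 8.82·e^(−0.0279·3/12)
I = 3.0529 + 8.7587 = 11.8116
F = (S − I)·e^(rT) = (322.38 − 11.8116) · e^(0.0279·5/12)
= 310.5684 · e^0.011625 = 310.5684 × 1.011693 = $314.20

$314.20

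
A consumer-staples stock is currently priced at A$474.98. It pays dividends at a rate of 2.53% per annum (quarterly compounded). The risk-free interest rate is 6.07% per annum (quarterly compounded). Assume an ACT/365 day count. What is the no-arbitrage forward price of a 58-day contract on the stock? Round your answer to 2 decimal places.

F = S · (1+r/4)^(4T) / (1+q/4)^(4T)
= 474.98 × 1.009619 / 1.004016 = 474.98 × 1.005581
F = A$477.63

A$477.63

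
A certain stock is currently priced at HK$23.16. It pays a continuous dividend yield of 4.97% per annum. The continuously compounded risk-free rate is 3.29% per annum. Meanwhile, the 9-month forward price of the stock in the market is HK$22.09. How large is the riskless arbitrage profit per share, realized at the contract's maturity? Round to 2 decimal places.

Fair forward: F* = S·e^(carry·T), with carry = (r − q) = 0.0329 − 0.0497 = -0.0168
F* = 23.16 · e^(-0.0168 × 9/12) = 23.16 · e^-0.012600 = 23.16 × 0.987479 = HK$22.8700
Market HK$22.09 < fair HK$22.8700: forward underpriced → reverse cash-and-carry (short spot, go long the forward).
At maturity, profit = |F_mkt − F*| = |22.09 − 22.8700| = HK$0.78 per share

HK$0.78 per share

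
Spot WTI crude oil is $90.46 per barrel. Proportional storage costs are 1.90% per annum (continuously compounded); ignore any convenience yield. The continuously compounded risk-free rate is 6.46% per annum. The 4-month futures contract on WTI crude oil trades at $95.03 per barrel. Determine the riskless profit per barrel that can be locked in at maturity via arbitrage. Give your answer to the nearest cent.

$2.01 per barrel

Fair futures: F* = S·e^(carry·T), with carry = (r + u) = 0.0646 + 0.0190 = 0.0836
F* = 90.46 · e^(0.0836 × 4/12) = 90.46 · e^0.027867 = 90.46 × 1.028259 = $93.0163
Market $95.03 > fair $93.0163: forward overpriced → cash-and-carry (buy spot, short the forward).
At maturity, profit = |F_mkt − F*| = |95.03 − 93.0163| = $2.01 per barrel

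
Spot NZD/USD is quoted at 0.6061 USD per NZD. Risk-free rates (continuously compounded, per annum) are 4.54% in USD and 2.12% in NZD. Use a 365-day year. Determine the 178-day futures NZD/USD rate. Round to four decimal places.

0.6133

F = S·e^((r_USD − r_NZD)T) = 0.6061 · e^((0.0454 − 0.0212) × 178/365)
= 0.6061 · e^0.011802 = 0.6061 × 1.011872
F = 0.6133 USD per NZD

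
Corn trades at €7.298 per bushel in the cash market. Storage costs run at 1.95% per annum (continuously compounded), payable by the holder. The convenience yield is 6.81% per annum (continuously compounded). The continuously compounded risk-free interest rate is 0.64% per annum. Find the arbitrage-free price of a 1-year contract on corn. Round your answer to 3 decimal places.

Net carry = r + u − y = 0.0064 + 0.0195 − 0.0681 = -0.0422
F = S·e^((r+u−y)T) = 7.298 · e^(-0.0422 × 1) = 7.298 · e^-0.042200
= 7.298 × 0.958678 = €6.996 per bushel

€6.996 per bushel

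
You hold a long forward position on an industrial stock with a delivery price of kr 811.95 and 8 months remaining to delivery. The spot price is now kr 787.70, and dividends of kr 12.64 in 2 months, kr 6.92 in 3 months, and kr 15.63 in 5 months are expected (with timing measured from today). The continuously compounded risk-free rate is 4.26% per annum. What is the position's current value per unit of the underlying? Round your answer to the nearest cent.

-kr 36.27

PV(remaining dividends) I = 12.64·e^(−0.0426·2/12) + 6.92·e^(−0.0426·3/12) + 15.63·e^(−0.0426·5/12) = 34.7523
Current forward F = (S − I)·e^(rT) = (787.70 − 34.7523)·e^(0.0426·8/12) = 752.9477 × 1.028807 = 774.6379
Value (long) = (F − K)·e^(−rT) = (774.6379 − 811.95) × 0.971999 = -36.2673
Value = -kr 36.27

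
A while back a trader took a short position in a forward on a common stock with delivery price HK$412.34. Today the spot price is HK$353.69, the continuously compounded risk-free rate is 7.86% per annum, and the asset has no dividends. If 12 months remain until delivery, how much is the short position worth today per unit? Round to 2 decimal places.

Current fair forward for the remaining 12 months: F = S·e^(r·T), r = 0.0786
F = 353.69 · e^(0.0786 × 12/12) = 353.69 × 1.081772 = 382.6119
Value of long forward = (F − K)·e^(−rT) = (382.6119 − 412.34) · e^(−0.0786·12/12)
= -29.7281 × 0.924410 = -27.48
Short position value = −(long value) = HK$27.48

HK$27.48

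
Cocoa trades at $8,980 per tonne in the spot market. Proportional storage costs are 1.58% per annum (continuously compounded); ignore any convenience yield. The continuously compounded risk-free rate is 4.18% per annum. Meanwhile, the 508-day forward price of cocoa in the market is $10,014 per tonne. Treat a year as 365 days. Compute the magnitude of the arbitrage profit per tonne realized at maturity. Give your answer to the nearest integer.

Fair forward: F* = S·e^(carry·T), with carry = (r + u) = 0.0418 + 0.0158 = 0.0576
F* = 8980 · e^(0.0576 × 508/365) = 8980 · e^0.080167 = 8980 × 1.083468 = $9729.5426
Market $10014 > fair $9729.5426: forward overpriced → cash-and-carry (buy spot, short the forward).
At maturity, profit = |F_mkt − F*| = |10014 − 9729.5426| = $284 per tonne

$284 per tonne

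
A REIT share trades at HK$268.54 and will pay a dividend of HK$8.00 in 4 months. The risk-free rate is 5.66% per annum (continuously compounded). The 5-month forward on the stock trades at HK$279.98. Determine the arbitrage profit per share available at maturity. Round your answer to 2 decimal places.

HK$13.07 per share

PV(dividends) I = 8.00·e^(−0.0566·4/12) = 7.8505
Fair forward F* = (S − I)·e^(rT) = (268.54 − 7.8505)·e^0.023583 = 260.6895 × 1.023863 = 266.9103
Market HK$279.98 > fair 266.9103: forward overpriced → cash-and-carry (borrow at r, buy the stock and collect the dividends, short the forward).
Profit at T = |F_mkt − F*| = |279.98 − 266.9103| = HK$13.07 per share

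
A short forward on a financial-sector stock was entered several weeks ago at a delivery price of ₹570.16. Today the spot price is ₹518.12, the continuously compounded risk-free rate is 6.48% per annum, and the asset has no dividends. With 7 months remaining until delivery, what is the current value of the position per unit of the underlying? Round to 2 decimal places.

Current fair forward for the remaining 7 months: F = S·e^(r·T), r = 0.0648
F = 518.12 · e^(0.0648 × 7/12) = 518.12 × 1.038524 = 538.0801
Value of long forward = (F − K)·e^(−rT) = (538.0801 − 570.16) · e^(−0.0648·7/12)
= -32.0799 × 0.962906 = -30.89
Short position value = −(long value) = ₹30.89

₹30.89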